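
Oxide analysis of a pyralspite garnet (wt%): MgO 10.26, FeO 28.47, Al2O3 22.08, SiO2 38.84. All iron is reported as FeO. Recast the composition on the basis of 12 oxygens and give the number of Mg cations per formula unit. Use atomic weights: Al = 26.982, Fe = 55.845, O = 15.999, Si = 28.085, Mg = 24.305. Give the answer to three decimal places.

1.178 Mg apfu

MgO (M=40.304): mol = 0.25457; Mg = 0.25457, O = 0.25457.
FeO (M=71.844): mol = 0.39628; Fe = 0.39628, O = 0.39628.
Al2O3 (M=101.961): mol = 0.21655; Al = 0.43310, O = 0.64965.
SiO2 (M=60.083): mol = 0.64644; Si = 0.64644, O = 1.29288.
ΣO = 2.59338; factor = 12/ΣO = 4.62717.
Mg apfu = 0.25457 × 4.62717 = 1.178.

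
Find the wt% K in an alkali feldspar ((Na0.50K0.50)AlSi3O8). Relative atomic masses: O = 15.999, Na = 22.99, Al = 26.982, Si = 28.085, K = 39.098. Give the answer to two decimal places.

Formula mass = 0.50*22.99 + 0.50*39.098 + 1*26.982 + 3*28.085 + 8*15.999 = 270.273 g/mol, of which 19.549 g is K.
So K makes up 19.549/270.273 = 0.0723 of the mass, i.e. 7.23%.

7.23 weight percent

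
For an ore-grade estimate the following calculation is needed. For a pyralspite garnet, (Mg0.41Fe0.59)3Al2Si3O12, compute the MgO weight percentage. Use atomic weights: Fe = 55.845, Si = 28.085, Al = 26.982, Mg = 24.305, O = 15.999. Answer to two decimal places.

10.80 wt%

Molar mass of (Mg0.41Fe0.59)3Al2Si3O12 = 1.23×24.305 + 1.77×55.845 + 2×26.982 + 3×28.085 + 12×15.999 = 458.948 g/mol.
Each formula unit contains 1.23 Mg, equivalent to 1.23/1 = 1.2300 mol MgO.
M(MgO) = 1×24.305 + 1×15.999 = 40.304 g/mol.
Mass of MgO per formula unit = 1.2300 × 40.304 = 49.574 g.
MgO wt% = 49.574 / 458.948 × 100 = 10.80%.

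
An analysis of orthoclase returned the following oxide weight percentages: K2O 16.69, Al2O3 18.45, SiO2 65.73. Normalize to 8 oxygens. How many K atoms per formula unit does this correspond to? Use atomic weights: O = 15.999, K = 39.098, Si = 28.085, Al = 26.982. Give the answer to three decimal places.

K2O: 16.69/94.195 = 0.17719 mol → 0.35438 mol K, 0.17719 mol O.
Al2O3: 18.45/101.961 = 0.18095 mol → 0.36190 mol Al, 0.54285 mol O.
SiO2: 65.73/60.083 = 1.09399 mol → 1.09399 mol Si, 2.18798 mol O.
Total oxygen = 2.90802 mol. Normalization factor = 8/2.90802 = 2.75101.
K per 8 O = 0.35438 × 2.75101 = 0.975.

0.975 K apfu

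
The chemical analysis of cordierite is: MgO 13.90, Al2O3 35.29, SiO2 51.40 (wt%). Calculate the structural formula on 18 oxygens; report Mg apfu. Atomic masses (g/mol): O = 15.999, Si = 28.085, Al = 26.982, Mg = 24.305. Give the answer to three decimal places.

MgO: 13.90/40.304 = 0.34488 mol → 0.34488 mol Mg, 0.34488 mol O.
Al2O3: 35.29/101.961 = 0.34611 mol → 0.69222 mol Al, 1.03833 mol O.
SiO2: 51.40/60.083 = 0.85548 mol → 0.85548 mol Si, 1.71096 mol O.
Total oxygen = 3.09417 mol. Normalization factor = 18/3.09417 = 5.81739.
Mg per 18 O = 0.34488 × 5.81739 = 2.006.

2.006 Mg apfu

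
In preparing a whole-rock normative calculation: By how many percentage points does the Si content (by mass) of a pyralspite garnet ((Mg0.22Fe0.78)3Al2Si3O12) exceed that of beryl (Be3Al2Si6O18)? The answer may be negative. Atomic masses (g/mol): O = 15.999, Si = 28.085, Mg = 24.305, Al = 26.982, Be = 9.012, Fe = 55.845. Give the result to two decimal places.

First mineral: 84.255 g Si in 476.926 g formula = 17.67 wt% Si.
Second mineral: 168.510 g Si in 537.492 g formula = 31.35 wt% Si.
17.67% − 31.35% gives a difference of -13.68 percentage points.

-13.68 percentage points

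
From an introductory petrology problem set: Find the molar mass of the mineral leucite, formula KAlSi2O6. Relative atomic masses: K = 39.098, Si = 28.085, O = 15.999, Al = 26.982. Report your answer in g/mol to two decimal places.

The formula mass is the sum 1×39.098 + 1×26.982 + 2×28.085 + 6×15.999.

218.24 g/mol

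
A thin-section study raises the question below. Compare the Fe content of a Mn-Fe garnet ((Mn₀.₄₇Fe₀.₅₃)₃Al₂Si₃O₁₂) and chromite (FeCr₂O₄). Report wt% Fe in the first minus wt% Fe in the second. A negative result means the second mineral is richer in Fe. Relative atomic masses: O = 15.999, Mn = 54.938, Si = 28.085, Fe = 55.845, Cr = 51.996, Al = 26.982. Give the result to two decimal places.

-7.06 percentage points

First mineral: 88.794 g Fe in 496.463 g formula = 17.89 wt% Fe.
Second mineral: 55.845 g Fe in 223.833 g formula = 24.95 wt% Fe.
17.89% − 24.95% gives a difference of -7.06 percentage points.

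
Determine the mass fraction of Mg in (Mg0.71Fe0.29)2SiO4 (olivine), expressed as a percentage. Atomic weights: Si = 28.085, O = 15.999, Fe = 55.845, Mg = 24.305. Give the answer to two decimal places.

Formula mass = 1.42×24.305 + 0.58×55.845 + 1×28.085 + 4×15.999 = 158.984 g/mol, of which 34.513 g is Mg.
So Mg makes up 34.513/158.984 = 0.2171 of the mass, i.e. 21.71%.

21.71 mass %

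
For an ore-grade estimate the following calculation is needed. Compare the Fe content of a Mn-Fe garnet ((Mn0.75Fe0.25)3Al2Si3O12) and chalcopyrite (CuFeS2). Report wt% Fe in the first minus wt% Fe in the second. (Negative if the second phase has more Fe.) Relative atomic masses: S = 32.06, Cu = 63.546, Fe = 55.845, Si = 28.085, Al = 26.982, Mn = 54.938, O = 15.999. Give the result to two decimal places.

-21.98 percentage points

Fe in (Mn0.75Fe0.25)3Al2Si3O12: molar mass 495.701 g/mol; 0.75×55.845 = 41.884 g → 8.45 wt%.
Fe in CuFeS2: molar mass 183.511 g/mol; 1×55.845 = 55.845 g → 30.43 wt%.
Difference = 8.45 − 30.43 = -21.98 percentage points.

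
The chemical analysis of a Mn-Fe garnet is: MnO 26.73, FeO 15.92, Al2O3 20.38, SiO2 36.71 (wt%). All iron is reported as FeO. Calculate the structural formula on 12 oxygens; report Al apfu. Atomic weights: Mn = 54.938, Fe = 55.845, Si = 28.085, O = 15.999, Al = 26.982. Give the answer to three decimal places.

1.982 Al apfu

MnO (M=70.937): mol = 0.37681; Mn = 0.37681, O = 0.37681.
FeO (M=71.844): mol = 0.22159; Fe = 0.22159, O = 0.22159.
Al2O3 (M=101.961): mol = 0.19988; Al = 0.39976, O = 0.59964.
SiO2 (M=60.083): mol = 0.61099; Si = 0.61099, O = 1.22198.
ΣO = 2.42002; factor = 12/ΣO = 4.95864.
Al apfu = 0.39976 × 4.95864 = 1.982.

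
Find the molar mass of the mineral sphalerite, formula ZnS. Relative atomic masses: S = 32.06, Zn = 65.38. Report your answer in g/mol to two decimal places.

The formula mass is the sum 1(65.38) + 1(32.06).

97.44 g/mol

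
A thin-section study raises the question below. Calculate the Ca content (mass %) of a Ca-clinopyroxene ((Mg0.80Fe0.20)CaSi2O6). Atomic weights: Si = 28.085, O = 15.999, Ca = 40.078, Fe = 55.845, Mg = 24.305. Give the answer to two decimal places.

Molar mass of (Mg0.80Fe0.20)CaSi2O6: 0.80·24.305 + 0.20·55.845 + 1·40.078 + 2·28.085 + 6·15.999 = 222.855 g/mol.
Mass of Ca per formula unit: 1 × 40.078 = 40.078 g.
Weight fraction Ca = 40.078 / 222.855 = 0.1798.

17.98 mass %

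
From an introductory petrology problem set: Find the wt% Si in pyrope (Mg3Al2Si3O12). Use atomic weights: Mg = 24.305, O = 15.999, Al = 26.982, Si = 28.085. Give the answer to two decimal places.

Formula mass = 3·24.305 + 2·26.982 + 3·28.085 + 12·15.999 = 403.122 g/mol, of which 84.255 g is Si.
So Si makes up 84.255/403.122 = 0.2090 of the mass, i.e. 20.90%.

20.90 weight percent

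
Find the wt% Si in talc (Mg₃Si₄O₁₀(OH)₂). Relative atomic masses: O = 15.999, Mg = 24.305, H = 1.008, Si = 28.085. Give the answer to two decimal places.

Molar mass of Mg₃Si₄O₁₀(OH)₂: 3×24.305 + 4×28.085 + 12×15.999 + 2×1.008 = 379.259 g/mol.
Mass of Si per formula unit: 4 × 28.085 = 112.340 g.
Weight fraction Si = 112.340 / 379.259 = 0.2962.

29.62 wt%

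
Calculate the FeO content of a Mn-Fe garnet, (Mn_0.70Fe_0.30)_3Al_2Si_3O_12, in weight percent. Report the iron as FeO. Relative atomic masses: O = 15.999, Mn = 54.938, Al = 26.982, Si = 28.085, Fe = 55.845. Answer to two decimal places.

13.04 wt%

Formula mass = 495.837 g/mol.
0.90 Fe → 0.9000 mol FeO per formula unit; M(FeO) = 71.844, so FeO mass = 64.660 g.
64.660/495.837 × 100 = 13.04 wt%.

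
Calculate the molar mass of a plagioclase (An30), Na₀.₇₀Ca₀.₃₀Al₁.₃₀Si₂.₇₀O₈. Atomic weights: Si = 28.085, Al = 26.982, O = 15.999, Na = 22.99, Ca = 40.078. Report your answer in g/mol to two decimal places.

The formula mass is the sum 0.70·22.99 + 0.30·40.078 + 1.30·26.982 + 2.70·28.085 + 8·15.999.

267.01 g/mol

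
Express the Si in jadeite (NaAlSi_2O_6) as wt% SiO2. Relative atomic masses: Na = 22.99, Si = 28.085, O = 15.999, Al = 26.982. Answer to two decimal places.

Molar mass of NaAlSi_2O_6 = 1×22.99 + 1×26.982 + 2×28.085 + 6×15.999 = 202.136 g/mol.
Each formula unit contains 2 Si, equivalent to 2/1 = 2.0000 mol SiO2.
M(SiO2) = 1×28.085 + 2×15.999 = 60.083 g/mol.
Mass of SiO2 per formula unit = 2.0000 × 60.083 = 120.166 g.
SiO2 wt% = 120.166 / 202.136 × 100 = 59.45%.

59.45 wt%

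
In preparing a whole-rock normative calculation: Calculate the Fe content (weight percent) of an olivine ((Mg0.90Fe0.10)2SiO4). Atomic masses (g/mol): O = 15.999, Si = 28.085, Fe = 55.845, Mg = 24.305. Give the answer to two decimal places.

M((Mg0.90Fe0.10)2SiO4) = 146.999 g/mol.
Fe contributes 0.20 × 55.845 = 11.169 g per mole.
11.169/146.999 = 0.0760 → 7.60%.

7.60 weight percent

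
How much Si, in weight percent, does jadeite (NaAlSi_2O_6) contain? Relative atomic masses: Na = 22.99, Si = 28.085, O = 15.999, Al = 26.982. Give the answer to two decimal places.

Molar mass of NaAlSi_2O_6: 1·22.99 + 1·26.982 + 2·28.085 + 6·15.999 = 202.136 g/mol.
Mass of Si per formula unit: 2 × 28.085 = 56.170 g.
Weight fraction Si = 56.170 / 202.136 = 0.2779.

27.79 weight percent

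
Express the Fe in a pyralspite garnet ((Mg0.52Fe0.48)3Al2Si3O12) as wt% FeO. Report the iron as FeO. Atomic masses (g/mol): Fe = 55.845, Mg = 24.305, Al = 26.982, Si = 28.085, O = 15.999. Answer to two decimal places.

23.06 wt%

Molar mass of (Mg0.52Fe0.48)3Al2Si3O12 = 1.56×24.305 + 1.44×55.845 + 2×26.982 + 3×28.085 + 12×15.999 = 448.540 g/mol.
Each formula unit contains 1.44 Fe, equivalent to 1.44/1 = 1.4400 mol FeO.
M(FeO) = 1×55.845 + 1×15.999 = 71.844 g/mol.
Mass of FeO per formula unit = 1.4400 × 71.844 = 103.455 g.
FeO wt% = 103.455 / 448.540 × 100 = 23.06%.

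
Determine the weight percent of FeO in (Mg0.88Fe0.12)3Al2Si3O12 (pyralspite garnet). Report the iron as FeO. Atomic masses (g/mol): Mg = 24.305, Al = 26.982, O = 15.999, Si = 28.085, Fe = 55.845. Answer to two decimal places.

6.24 wt%

M((Mg0.88Fe0.12)3Al2Si3O12) = 414.476 g/mol; M(FeO) = 71.844 g/mol.
Moles FeO per formula unit = 0.36 Fe ÷ 1 = 0.3600.
FeO fraction = (0.3600 × 71.844) / 414.476 = 25.864/414.476 = 0.0624.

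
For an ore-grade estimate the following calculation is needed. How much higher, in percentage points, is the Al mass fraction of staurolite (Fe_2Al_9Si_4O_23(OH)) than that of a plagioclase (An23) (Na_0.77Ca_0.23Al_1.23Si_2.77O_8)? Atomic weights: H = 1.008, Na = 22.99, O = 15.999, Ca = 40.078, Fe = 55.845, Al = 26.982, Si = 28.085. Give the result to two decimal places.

M(Fe_2Al_9Si_4O_23(OH)) = 851.852 g/mol, so wt% Al = 242.838/851.852 × 100 = 28.51%.
M(Na_0.77Ca_0.23Al_1.23Si_2.77O_8) = 265.896 g/mol, so wt% Al = 33.188/265.896 × 100 = 12.48%.
28.51 − 12.48 = 16.03 pp.

16.03 percentage points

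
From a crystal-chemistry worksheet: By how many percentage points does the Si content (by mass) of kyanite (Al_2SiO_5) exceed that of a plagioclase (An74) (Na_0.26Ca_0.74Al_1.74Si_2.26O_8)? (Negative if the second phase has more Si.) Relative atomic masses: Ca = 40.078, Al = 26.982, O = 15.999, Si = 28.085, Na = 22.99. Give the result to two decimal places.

-5.83 percentage points

First mineral: 28.085 g Si in 162.044 g formula = 17.33 wt% Si.
Second mineral: 63.472 g Si in 274.048 g formula = 23.16 wt% Si.
17.33% − 23.16% gives a difference of -5.83 percentage points.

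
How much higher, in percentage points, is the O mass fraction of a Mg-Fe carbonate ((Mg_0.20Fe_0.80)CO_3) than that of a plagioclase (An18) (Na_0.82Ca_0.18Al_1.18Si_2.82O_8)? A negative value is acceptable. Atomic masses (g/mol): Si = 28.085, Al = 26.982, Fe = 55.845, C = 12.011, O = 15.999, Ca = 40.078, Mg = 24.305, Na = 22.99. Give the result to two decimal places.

-4.47 percentage points

First mineral: 47.997 g O in 109.545 g formula = 43.81 wt% O.
Second mineral: 127.992 g O in 265.096 g formula = 48.28 wt% O.
43.81% − 48.28% gives a difference of -4.47 percentage points.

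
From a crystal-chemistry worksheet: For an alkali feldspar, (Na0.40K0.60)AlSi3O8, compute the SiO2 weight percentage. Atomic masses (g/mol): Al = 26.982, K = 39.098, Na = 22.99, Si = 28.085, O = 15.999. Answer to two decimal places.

Formula mass = 271.884 g/mol.
3 Si → 3.0000 mol SiO2 per formula unit; M(SiO2) = 60.083, so SiO2 mass = 180.249 g.
180.249/271.884 × 100 = 66.30 wt%.

66.30 wt%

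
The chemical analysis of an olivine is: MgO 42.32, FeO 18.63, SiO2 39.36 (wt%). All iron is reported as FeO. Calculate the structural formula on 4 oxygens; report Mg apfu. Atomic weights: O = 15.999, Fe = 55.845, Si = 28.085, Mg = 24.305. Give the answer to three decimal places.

1.603 Mg apfu

MgO: 42.32/40.304 = 1.05002 mol → 1.05002 mol Mg, 1.05002 mol O.
FeO: 18.63/71.844 = 0.25931 mol → 0.25931 mol Fe, 0.25931 mol O.
SiO2: 39.36/60.083 = 0.65509 mol → 0.65509 mol Si, 1.31018 mol O.
Total oxygen = 2.61951 mol. Normalization factor = 4/2.61951 = 1.52700.
Mg per 4 O = 1.05002 × 1.52700 = 1.603.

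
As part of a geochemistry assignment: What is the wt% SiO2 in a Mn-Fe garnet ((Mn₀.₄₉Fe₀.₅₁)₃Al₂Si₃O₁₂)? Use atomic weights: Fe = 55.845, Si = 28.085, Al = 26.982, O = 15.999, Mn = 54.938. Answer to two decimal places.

M((Mn₀.₄₉Fe₀.₅₁)₃Al₂Si₃O₁₂) = 496.409 g/mol; M(SiO2) = 60.083 g/mol.
Moles SiO2 per formula unit = 3 Si ÷ 1 = 3.0000.
SiO2 fraction = (3.0000 × 60.083) / 496.409 = 180.249/496.409 = 0.3631.

36.31 wt%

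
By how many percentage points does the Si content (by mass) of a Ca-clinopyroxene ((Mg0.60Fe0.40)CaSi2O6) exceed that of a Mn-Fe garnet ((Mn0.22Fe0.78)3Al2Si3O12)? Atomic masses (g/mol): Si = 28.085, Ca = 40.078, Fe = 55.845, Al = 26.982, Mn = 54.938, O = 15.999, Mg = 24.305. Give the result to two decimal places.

M((Mg0.60Fe0.40)CaSi2O6) = 229.163 g/mol, so wt% Si = 56.170/229.163 × 100 = 24.51%.
M((Mn0.22Fe0.78)3Al2Si3O12) = 497.143 g/mol, so wt% Si = 84.255/497.143 × 100 = 16.95%.
24.51 − 16.95 = 7.56 pp.

7.56 percentage points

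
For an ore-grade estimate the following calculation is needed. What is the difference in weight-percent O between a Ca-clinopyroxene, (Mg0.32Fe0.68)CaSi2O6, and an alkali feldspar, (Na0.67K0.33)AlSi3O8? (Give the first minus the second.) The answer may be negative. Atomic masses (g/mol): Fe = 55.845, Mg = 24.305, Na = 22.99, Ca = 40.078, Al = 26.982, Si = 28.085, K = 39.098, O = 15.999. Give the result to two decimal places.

First mineral: 95.994 g O in 237.994 g formula = 40.33 wt% O.
Second mineral: 127.992 g O in 267.535 g formula = 47.84 wt% O.
40.33% − 47.84% gives a difference of -7.51 percentage points.

-7.51 percentage points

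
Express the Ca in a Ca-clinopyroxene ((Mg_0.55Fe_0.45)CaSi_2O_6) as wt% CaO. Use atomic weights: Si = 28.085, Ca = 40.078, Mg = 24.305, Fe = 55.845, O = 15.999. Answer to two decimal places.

Formula mass = 230.740 g/mol.
1 Ca → 1.0000 mol CaO per formula unit; M(CaO) = 56.077, so CaO mass = 56.077 g.
56.077/230.740 × 100 = 24.30 wt%.

24.30 wt%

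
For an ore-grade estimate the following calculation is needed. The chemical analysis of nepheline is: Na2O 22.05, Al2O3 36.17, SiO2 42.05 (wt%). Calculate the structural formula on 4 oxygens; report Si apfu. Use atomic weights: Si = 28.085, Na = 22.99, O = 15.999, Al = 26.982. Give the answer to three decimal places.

0.993 Si apfu

Na2O: 22.05/61.979 = 0.35577 mol → 0.71154 mol Na, 0.35577 mol O.
Al2O3: 36.17/101.961 = 0.35474 mol → 0.70948 mol Al, 1.06422 mol O.
SiO2: 42.05/60.083 = 0.69987 mol → 0.69987 mol Si, 1.39974 mol O.
Total oxygen = 2.81973 mol. Normalization factor = 4/2.81973 = 1.41858.
Si per 4 O = 0.69987 × 1.41858 = 0.993.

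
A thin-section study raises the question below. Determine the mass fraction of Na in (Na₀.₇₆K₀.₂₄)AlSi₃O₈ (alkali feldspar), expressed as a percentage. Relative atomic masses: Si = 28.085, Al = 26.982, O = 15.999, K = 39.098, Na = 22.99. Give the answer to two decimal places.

6.57 mass %

Formula mass = 0.76·22.99 + 0.24·39.098 + 1·26.982 + 3·28.085 + 8·15.999 = 266.085 g/mol, of which 17.472 g is Na.
So Na makes up 17.472/266.085 = 0.0657 of the mass, i.e. 6.57%.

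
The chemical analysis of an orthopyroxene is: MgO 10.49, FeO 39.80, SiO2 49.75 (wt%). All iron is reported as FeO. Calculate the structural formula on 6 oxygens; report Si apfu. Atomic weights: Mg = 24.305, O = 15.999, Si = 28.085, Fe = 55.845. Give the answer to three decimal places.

MgO: 10.49/40.304 = 0.26027 mol → 0.26027 mol Mg, 0.26027 mol O.
FeO: 39.80/71.844 = 0.55398 mol → 0.55398 mol Fe, 0.55398 mol O.
SiO2: 49.75/60.083 = 0.82802 mol → 0.82802 mol Si, 1.65604 mol O.
Total oxygen = 2.47029 mol. Normalization factor = 6/2.47029 = 2.42886.
Si per 6 O = 0.82802 × 2.42886 = 2.011.

2.011 Si apfu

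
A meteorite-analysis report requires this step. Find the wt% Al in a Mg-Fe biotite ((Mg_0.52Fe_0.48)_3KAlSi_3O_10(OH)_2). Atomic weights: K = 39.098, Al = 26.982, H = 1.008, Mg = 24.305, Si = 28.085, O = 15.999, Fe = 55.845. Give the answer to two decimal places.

5.83 wt%

M((Mg_0.52Fe_0.48)_3KAlSi_3O_10(OH)_2) = 462.672 g/mol.
Al contributes 1 × 26.982 = 26.982 g per mole.
26.982/462.672 = 0.0583 → 5.83%.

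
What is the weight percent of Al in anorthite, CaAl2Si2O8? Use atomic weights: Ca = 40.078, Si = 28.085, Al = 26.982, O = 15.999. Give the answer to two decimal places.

19.40 weight percent

M(CaAl2Si2O8) = 278.204 g/mol.
Al contributes 2 × 26.982 = 53.964 g per mole.
53.964/278.204 = 0.1940 → 19.40%.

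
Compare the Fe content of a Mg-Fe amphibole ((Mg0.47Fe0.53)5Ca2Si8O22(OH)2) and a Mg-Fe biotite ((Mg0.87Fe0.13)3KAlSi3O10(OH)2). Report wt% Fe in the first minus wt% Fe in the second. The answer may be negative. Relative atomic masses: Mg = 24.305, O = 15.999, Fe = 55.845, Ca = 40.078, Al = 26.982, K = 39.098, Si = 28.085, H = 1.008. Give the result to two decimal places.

11.45 percentage points

Fe in (Mg0.47Fe0.53)5Ca2Si8O22(OH)2: molar mass 895.934 g/mol; 2.65×55.845 = 147.989 g → 16.52 wt%.
Fe in (Mg0.87Fe0.13)3KAlSi3O10(OH)2: molar mass 429.555 g/mol; 0.39×55.845 = 21.780 g → 5.07 wt%.
Difference = 16.52 − 5.07 = 11.45 percentage points.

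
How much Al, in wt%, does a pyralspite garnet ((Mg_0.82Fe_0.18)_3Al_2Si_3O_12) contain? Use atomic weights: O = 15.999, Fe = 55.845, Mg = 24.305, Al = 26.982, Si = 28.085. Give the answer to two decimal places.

M((Mg_0.82Fe_0.18)_3Al_2Si_3O_12) = 420.154 g/mol.
Al contributes 2 × 26.982 = 53.964 g per mole.
53.964/420.154 = 0.1284 → 12.84%.

12.84 wt%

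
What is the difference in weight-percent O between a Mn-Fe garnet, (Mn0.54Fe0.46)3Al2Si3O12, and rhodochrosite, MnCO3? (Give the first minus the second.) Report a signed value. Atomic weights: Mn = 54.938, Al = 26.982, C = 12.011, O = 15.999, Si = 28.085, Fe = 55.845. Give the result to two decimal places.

-3.07 percentage points

First mineral: 191.988 g O in 496.273 g formula = 38.69 wt% O.
Second mineral: 47.997 g O in 114.946 g formula = 41.76 wt% O.
38.69% − 41.76% gives a difference of -3.07 percentage points.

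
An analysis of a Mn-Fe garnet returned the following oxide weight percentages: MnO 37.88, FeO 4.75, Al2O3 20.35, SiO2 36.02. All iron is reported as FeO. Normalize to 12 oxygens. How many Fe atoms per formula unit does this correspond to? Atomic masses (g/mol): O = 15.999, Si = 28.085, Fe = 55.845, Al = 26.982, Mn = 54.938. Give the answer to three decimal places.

MnO (M=70.937): mol = 0.53399; Mn = 0.53399, O = 0.53399.
FeO (M=71.844): mol = 0.06612; Fe = 0.06612, O = 0.06612.
Al2O3 (M=101.961): mol = 0.19959; Al = 0.39918, O = 0.59877.
SiO2 (M=60.083): mol = 0.59950; Si = 0.59950, O = 1.19900.
ΣO = 2.39788; factor = 12/ΣO = 5.00442.
Fe apfu = 0.06612 × 5.00442 = 0.331.

0.331 Fe apfu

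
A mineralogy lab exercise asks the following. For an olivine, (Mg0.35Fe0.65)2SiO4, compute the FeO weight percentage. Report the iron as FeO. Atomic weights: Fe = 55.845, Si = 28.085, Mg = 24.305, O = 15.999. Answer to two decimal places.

51.40 wt%

Formula mass = 181.693 g/mol.
1.30 Fe → 1.3000 mol FeO per formula unit; M(FeO) = 71.844, so FeO mass = 93.397 g.
93.397/181.693 × 100 = 51.40 wt%.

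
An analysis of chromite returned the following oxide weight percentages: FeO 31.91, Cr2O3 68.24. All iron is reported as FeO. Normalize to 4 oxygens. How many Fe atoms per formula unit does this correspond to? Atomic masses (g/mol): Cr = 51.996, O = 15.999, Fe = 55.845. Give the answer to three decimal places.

FeO: 31.91/71.844 = 0.44416 mol → 0.44416 mol Fe, 0.44416 mol O.
Cr2O3: 68.24/151.989 = 0.44898 mol → 0.89796 mol Cr, 1.34694 mol O.
Total oxygen = 1.79110 mol. Normalization factor = 4/1.79110 = 2.23326.
Fe per 4 O = 0.44416 × 2.23326 = 0.992.

0.992 Fe apfu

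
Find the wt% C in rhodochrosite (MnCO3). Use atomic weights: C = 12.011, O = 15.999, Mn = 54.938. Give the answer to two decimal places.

10.45 weight percent

M(MnCO3) = 114.946 g/mol.
C contributes 1 × 12.011 = 12.011 g per mole.
12.011/114.946 = 0.1045 → 10.45%.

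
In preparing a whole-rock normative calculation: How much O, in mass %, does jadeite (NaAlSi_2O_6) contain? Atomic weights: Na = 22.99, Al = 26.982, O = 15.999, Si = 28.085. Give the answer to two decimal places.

47.49 mass %

Molar mass of NaAlSi_2O_6: 1·22.99 + 1·26.982 + 2·28.085 + 6·15.999 = 202.136 g/mol.
Mass of O per formula unit: 6 × 15.999 = 95.994 g.
Weight fraction O = 95.994 / 202.136 = 0.4749.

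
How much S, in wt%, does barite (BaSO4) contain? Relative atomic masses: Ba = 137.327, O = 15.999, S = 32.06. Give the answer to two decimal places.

Molar mass of BaSO4: 1*137.327 + 1*32.06 + 4*15.999 = 233.383 g/mol.
Mass of S per formula unit: 1 × 32.06 = 32.060 g.
Weight fraction S = 32.060 / 233.383 = 0.1374.

13.74 wt%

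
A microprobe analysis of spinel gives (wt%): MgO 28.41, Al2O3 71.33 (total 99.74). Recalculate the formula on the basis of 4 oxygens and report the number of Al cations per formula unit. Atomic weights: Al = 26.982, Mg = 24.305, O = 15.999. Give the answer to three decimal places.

1.996 Al apfu

MgO (M=40.304): mol = 0.70489; Mg = 0.70489, O = 0.70489.
Al2O3 (M=101.961): mol = 0.69958; Al = 1.39916, O = 2.09874.
ΣO = 2.80363; factor = 4/ΣO = 1.42672.
Al apfu = 1.39916 × 1.42672 = 1.996.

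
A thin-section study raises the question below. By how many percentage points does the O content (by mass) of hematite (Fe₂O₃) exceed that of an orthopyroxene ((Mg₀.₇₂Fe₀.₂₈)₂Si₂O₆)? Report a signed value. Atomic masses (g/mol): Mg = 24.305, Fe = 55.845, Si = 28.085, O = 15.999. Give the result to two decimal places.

O in Fe₂O₃: molar mass 159.687 g/mol; 3×15.999 = 47.997 g → 30.06 wt%.
O in (Mg₀.₇₂Fe₀.₂₈)₂Si₂O₆: molar mass 218.436 g/mol; 6×15.999 = 95.994 g → 43.95 wt%.
Difference = 30.06 − 43.95 = -13.89 percentage points.

-13.89 percentage points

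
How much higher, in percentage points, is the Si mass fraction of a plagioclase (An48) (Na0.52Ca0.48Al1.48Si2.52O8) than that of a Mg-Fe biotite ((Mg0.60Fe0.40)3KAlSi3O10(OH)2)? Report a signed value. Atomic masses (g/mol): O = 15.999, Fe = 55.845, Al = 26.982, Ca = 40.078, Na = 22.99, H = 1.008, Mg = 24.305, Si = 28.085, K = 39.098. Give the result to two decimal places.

7.71 percentage points

First mineral: 70.774 g Si in 269.892 g formula = 26.22 wt% Si.
Second mineral: 84.255 g Si in 455.102 g formula = 18.51 wt% Si.
26.22% − 18.51% gives a difference of 7.71 percentage points.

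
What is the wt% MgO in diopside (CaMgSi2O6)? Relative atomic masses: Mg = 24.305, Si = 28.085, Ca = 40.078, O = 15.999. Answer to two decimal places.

Formula mass = 216.547 g/mol.
1 Mg → 1.0000 mol MgO per formula unit; M(MgO) = 40.304, so MgO mass = 40.304 g.
40.304/216.547 × 100 = 18.61 wt%.

18.61 wt%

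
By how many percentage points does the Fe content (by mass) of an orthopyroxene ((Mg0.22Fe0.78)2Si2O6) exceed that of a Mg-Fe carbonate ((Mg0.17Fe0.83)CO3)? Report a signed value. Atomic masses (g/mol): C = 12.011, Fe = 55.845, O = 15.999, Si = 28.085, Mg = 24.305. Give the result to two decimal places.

-7.10 percentage points

M((Mg0.22Fe0.78)2Si2O6) = 249.976 g/mol, so wt% Fe = 87.118/249.976 × 100 = 34.85%.
M((Mg0.17Fe0.83)CO3) = 110.491 g/mol, so wt% Fe = 46.351/110.491 × 100 = 41.95%.
34.85 − 41.95 = -7.10 pp.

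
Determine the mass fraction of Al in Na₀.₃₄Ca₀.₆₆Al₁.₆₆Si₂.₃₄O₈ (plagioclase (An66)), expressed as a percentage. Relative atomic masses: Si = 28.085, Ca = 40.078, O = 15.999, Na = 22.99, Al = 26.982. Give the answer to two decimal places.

16.42 wt%

M(Na₀.₃₄Ca₀.₆₆Al₁.₆₆Si₂.₃₄O₈) = 272.769 g/mol.
Al contributes 1.66 × 26.982 = 44.790 g per mole.
44.790/272.769 = 0.1642 → 16.42%.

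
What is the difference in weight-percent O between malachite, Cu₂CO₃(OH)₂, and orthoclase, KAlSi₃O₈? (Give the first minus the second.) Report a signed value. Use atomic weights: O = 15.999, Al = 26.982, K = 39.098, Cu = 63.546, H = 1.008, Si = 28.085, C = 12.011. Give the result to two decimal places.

-9.81 percentage points

First mineral: 79.995 g O in 221.114 g formula = 36.18 wt% O.
Second mineral: 127.992 g O in 278.327 g formula = 45.99 wt% O.
36.18% − 45.99% gives a difference of -9.81 percentage points.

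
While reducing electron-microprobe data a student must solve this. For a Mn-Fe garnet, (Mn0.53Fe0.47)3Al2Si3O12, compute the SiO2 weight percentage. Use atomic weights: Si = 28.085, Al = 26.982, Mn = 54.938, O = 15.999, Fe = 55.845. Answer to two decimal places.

36.32 wt%

Formula mass = 496.300 g/mol.
3 Si → 3.0000 mol SiO2 per formula unit; M(SiO2) = 60.083, so SiO2 mass = 180.249 g.
180.249/496.300 × 100 = 36.32 wt%.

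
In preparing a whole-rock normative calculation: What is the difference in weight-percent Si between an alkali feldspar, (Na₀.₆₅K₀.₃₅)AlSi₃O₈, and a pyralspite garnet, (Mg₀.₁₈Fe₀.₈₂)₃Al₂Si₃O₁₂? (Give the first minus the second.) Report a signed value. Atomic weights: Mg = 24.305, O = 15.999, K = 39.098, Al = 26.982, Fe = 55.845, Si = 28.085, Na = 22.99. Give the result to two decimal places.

Si in (Na₀.₆₅K₀.₃₅)AlSi₃O₈: molar mass 267.857 g/mol; 3×28.085 = 84.255 g → 31.46 wt%.
Si in (Mg₀.₁₈Fe₀.₈₂)₃Al₂Si₃O₁₂: molar mass 480.710 g/mol; 3×28.085 = 84.255 g → 17.53 wt%.
Difference = 31.46 − 17.53 = 13.93 percentage points.

13.93 percentage points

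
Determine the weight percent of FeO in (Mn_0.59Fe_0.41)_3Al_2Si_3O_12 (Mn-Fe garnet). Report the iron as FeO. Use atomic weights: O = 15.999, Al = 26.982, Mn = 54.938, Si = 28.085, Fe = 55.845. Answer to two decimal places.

17.81 wt%

Molar mass of (Mn_0.59Fe_0.41)_3Al_2Si_3O_12 = 1.77×54.938 + 1.23×55.845 + 2×26.982 + 3×28.085 + 12×15.999 = 496.137 g/mol.
Each formula unit contains 1.23 Fe, equivalent to 1.23/1 = 1.2300 mol FeO.
M(FeO) = 1×55.845 + 1×15.999 = 71.844 g/mol.
Mass of FeO per formula unit = 1.2300 × 71.844 = 88.368 g.
FeO wt% = 88.368 / 496.137 × 100 = 17.81%.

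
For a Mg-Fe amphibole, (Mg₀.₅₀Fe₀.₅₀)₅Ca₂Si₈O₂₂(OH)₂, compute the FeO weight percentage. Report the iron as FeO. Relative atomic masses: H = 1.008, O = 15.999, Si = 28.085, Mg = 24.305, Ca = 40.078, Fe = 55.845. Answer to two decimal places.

Formula mass = 891.203 g/mol.
2.50 Fe → 2.5000 mol FeO per formula unit; M(FeO) = 71.844, so FeO mass = 179.610 g.
179.610/891.203 × 100 = 20.15 wt%.

20.15 wt%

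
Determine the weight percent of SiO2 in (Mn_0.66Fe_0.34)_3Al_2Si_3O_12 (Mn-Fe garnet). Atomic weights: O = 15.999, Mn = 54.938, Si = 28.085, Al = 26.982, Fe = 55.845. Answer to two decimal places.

36.34 wt%

Formula mass = 495.946 g/mol.
3 Si → 3.0000 mol SiO2 per formula unit; M(SiO2) = 60.083, so SiO2 mass = 180.249 g.
180.249/495.946 × 100 = 36.34 wt%.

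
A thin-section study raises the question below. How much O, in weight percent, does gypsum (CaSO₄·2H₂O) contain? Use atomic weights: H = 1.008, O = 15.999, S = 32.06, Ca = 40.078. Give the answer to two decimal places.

55.76 weight percent

M(CaSO₄·2H₂O) = 172.164 g/mol.
O contributes 6 × 15.999 = 95.994 g per mole.
95.994/172.164 = 0.5576 → 55.76%.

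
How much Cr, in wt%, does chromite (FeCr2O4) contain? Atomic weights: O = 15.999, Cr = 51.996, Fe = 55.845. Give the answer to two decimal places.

Formula mass = 1*55.845 + 2*51.996 + 4*15.999 = 223.833 g/mol, of which 103.992 g is Cr.
So Cr makes up 103.992/223.833 = 0.4646 of the mass, i.e. 46.46%.

46.46 wt%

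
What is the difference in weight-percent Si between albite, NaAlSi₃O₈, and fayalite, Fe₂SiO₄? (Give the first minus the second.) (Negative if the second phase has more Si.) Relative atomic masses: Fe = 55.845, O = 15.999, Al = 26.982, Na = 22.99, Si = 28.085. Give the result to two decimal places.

M(NaAlSi₃O₈) = 262.219 g/mol, so wt% Si = 84.255/262.219 × 100 = 32.13%.
M(Fe₂SiO₄) = 203.771 g/mol, so wt% Si = 28.085/203.771 × 100 = 13.78%.
32.13 − 13.78 = 18.35 pp.

18.35 percentage points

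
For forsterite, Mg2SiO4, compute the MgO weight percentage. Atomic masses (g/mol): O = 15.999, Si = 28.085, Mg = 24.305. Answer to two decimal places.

57.29 wt%

Molar mass of Mg2SiO4 = 2·24.305 + 1·28.085 + 4·15.999 = 140.691 g/mol.
Each formula unit contains 2 Mg, equivalent to 2/1 = 2.0000 mol MgO.
M(MgO) = 1×24.305 + 1×15.999 = 40.304 g/mol.
Mass of MgO per formula unit = 2.0000 × 40.304 = 80.608 g.
MgO wt% = 80.608 / 140.691 × 100 = 57.29%.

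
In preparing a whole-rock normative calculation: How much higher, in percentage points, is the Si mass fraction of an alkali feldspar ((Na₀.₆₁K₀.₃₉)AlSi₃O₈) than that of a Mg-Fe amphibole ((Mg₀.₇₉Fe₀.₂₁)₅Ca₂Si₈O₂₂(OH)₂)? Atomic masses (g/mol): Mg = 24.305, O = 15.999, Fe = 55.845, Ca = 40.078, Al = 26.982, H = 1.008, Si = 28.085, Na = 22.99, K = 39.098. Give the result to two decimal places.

M((Na₀.₆₁K₀.₃₉)AlSi₃O₈) = 268.501 g/mol, so wt% Si = 84.255/268.501 × 100 = 31.38%.
M((Mg₀.₇₉Fe₀.₂₁)₅Ca₂Si₈O₂₂(OH)₂) = 845.470 g/mol, so wt% Si = 224.680/845.470 × 100 = 26.57%.
31.38 − 26.57 = 4.81 pp.

4.81 percentage points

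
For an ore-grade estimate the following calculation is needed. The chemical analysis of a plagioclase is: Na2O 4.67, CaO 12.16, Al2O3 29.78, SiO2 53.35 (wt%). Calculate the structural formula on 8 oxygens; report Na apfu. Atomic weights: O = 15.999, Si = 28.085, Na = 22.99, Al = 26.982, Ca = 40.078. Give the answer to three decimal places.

0.409 Na apfu

Na2O: 4.67/61.979 = 0.07535 mol → 0.15070 mol Na, 0.07535 mol O.
CaO: 12.16/56.077 = 0.21684 mol → 0.21684 mol Ca, 0.21684 mol O.
Al2O3: 29.78/101.961 = 0.29207 mol → 0.58414 mol Al, 0.87621 mol O.
SiO2: 53.35/60.083 = 0.88794 mol → 0.88794 mol Si, 1.77588 mol O.
Total oxygen = 2.94428 mol. Normalization factor = 8/2.94428 = 2.71713.
Na per 8 O = 0.15070 × 2.71713 = 0.409.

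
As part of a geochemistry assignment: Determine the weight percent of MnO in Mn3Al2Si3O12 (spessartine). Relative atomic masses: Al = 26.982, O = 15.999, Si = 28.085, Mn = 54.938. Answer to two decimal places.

42.99 wt%

Molar mass of Mn3Al2Si3O12 = 3*54.938 + 2*26.982 + 3*28.085 + 12*15.999 = 495.021 g/mol.
Each formula unit contains 3 Mn, equivalent to 3/1 = 3.0000 mol MnO.
M(MnO) = 1×54.938 + 1×15.999 = 70.937 g/mol.
Mass of MnO per formula unit = 3.0000 × 70.937 = 212.811 g.
MnO wt% = 212.811 / 495.021 × 100 = 42.99%.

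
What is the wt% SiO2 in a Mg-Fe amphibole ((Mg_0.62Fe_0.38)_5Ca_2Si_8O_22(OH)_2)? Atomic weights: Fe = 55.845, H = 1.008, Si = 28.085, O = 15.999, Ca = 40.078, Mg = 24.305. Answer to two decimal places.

55.10 wt%

Molar mass of (Mg_0.62Fe_0.38)_5Ca_2Si_8O_22(OH)_2 = 3.10·24.305 + 1.90·55.845 + 2·40.078 + 8·28.085 + 24·15.999 + 2·1.008 = 872.279 g/mol.
Each formula unit contains 8 Si, equivalent to 8/1 = 8.0000 mol SiO2.
M(SiO2) = 1×28.085 + 2×15.999 = 60.083 g/mol.
Mass of SiO2 per formula unit = 8.0000 × 60.083 = 480.664 g.
SiO2 wt% = 480.664 / 872.279 × 100 = 55.10%.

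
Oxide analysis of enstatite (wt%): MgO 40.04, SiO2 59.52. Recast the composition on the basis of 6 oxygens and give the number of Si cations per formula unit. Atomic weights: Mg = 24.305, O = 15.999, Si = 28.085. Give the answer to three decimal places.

MgO (M=40.304): mol = 0.99345; Mg = 0.99345, O = 0.99345.
SiO2 (M=60.083): mol = 0.99063; Si = 0.99063, O = 1.98126.
ΣO = 2.97471; factor = 6/ΣO = 2.01700.
Si apfu = 0.99063 × 2.01700 = 1.998.

1.998 Si apfu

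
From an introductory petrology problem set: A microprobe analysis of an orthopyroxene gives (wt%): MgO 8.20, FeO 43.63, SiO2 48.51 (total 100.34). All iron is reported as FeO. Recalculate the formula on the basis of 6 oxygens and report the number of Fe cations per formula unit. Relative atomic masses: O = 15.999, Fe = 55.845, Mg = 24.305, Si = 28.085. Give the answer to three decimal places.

1.502 Fe apfu

MgO: 8.20/40.304 = 0.20345 mol → 0.20345 mol Mg, 0.20345 mol O.
FeO: 43.63/71.844 = 0.60729 mol → 0.60729 mol Fe, 0.60729 mol O.
SiO2: 48.51/60.083 = 0.80738 mol → 0.80738 mol Si, 1.61476 mol O.
Total oxygen = 2.42550 mol. Normalization factor = 6/2.42550 = 2.47372.
Fe per 6 O = 0.60729 × 2.47372 = 1.502.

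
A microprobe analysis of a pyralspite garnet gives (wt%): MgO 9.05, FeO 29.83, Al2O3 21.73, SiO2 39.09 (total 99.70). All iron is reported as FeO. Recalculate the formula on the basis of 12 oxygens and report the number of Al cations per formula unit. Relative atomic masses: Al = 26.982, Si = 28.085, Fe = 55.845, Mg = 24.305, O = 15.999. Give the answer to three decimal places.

9.05 wt% MgO ÷ 40.304 g/mol = 0.22454 mol, giving 0.22454 Mg and 0.22454 O.
29.83 wt% FeO ÷ 71.844 g/mol = 0.41521 mol, giving 0.41521 Fe and 0.41521 O.
21.73 wt% Al2O3 ÷ 101.961 g/mol = 0.21312 mol, giving 0.42624 Al and 0.63936 O.
39.09 wt% SiO2 ÷ 60.083 g/mol = 0.65060 mol, giving 0.65060 Si and 1.30120 O.
Oxygen sums to 2.58031; scaling by 12/2.58031 = 4.65060 puts the formula on 12 O.
Al: 0.42624 × 4.65060 = 1.982 atoms per formula unit.

1.982 Al apfu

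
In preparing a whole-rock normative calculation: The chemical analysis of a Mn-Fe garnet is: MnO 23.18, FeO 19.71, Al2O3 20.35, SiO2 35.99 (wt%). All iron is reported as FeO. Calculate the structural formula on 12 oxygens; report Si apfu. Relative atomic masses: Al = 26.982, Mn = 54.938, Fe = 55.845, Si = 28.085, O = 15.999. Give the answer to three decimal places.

23.18 wt% MnO ÷ 70.937 g/mol = 0.32677 mol, giving 0.32677 Mn and 0.32677 O.
19.71 wt% FeO ÷ 71.844 g/mol = 0.27434 mol, giving 0.27434 Fe and 0.27434 O.
20.35 wt% Al2O3 ÷ 101.961 g/mol = 0.19959 mol, giving 0.39918 Al and 0.59877 O.
35.99 wt% SiO2 ÷ 60.083 g/mol = 0.59900 mol, giving 0.59900 Si and 1.19800 O.
Oxygen sums to 2.39788; scaling by 12/2.39788 = 5.00442 puts the formula on 12 O.
Si: 0.59900 × 5.00442 = 2.998 atoms per formula unit.

2.998 Si apfu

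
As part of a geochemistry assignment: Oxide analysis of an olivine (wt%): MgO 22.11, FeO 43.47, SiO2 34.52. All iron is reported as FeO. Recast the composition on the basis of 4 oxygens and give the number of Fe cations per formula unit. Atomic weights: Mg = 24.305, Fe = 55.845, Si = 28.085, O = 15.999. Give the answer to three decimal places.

1.051 Fe apfu

22.11 wt% MgO ÷ 40.304 g/mol = 0.54858 mol, giving 0.54858 Mg and 0.54858 O.
43.47 wt% FeO ÷ 71.844 g/mol = 0.60506 mol, giving 0.60506 Fe and 0.60506 O.
34.52 wt% SiO2 ÷ 60.083 g/mol = 0.57454 mol, giving 0.57454 Si and 1.14908 O.
Oxygen sums to 2.30272; scaling by 4/2.30272 = 1.73708 puts the formula on 4 O.
Fe: 0.60506 × 1.73708 = 1.051 atoms per formula unit.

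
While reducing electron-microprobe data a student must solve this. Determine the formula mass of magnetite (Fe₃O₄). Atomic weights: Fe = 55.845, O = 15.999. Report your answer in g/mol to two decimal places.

The formula mass is the sum 3×55.845 + 4×15.999.

231.53 g/mol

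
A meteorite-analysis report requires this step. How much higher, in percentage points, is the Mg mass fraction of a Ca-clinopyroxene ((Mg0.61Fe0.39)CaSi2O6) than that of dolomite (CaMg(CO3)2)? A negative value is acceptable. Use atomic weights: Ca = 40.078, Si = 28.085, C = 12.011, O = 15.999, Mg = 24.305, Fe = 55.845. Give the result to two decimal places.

-6.70 percentage points

Mg in (Mg0.61Fe0.39)CaSi2O6: molar mass 228.848 g/mol; 0.61×24.305 = 14.826 g → 6.48 wt%.
Mg in CaMg(CO3)2: molar mass 184.399 g/mol; 1×24.305 = 24.305 g → 13.18 wt%.
Difference = 6.48 − 13.18 = -6.70 percentage points.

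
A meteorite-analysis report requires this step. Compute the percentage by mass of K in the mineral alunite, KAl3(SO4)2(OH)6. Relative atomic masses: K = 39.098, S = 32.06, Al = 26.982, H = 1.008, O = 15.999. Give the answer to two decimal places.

Formula mass = 1·39.098 + 3·26.982 + 2·32.06 + 14·15.999 + 6·1.008 = 414.198 g/mol, of which 39.098 g is K.
So K makes up 39.098/414.198 = 0.0944 of the mass, i.e. 9.44%.

9.44 wt%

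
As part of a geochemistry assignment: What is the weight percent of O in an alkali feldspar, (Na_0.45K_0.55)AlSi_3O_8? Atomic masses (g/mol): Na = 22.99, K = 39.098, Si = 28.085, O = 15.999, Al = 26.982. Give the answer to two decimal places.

47.22 mass %

M((Na_0.45K_0.55)AlSi_3O_8) = 271.078 g/mol.
O contributes 8 × 15.999 = 127.992 g per mole.
127.992/271.078 = 0.4722 → 47.22%.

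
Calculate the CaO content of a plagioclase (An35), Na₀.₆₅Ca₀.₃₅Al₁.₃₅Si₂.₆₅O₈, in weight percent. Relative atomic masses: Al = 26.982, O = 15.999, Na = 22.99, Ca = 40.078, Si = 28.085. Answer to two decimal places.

7.33 wt%

Formula mass = 267.814 g/mol.
0.35 Ca → 0.3500 mol CaO per formula unit; M(CaO) = 56.077, so CaO mass = 19.627 g.
19.627/267.814 × 100 = 7.33 wt%.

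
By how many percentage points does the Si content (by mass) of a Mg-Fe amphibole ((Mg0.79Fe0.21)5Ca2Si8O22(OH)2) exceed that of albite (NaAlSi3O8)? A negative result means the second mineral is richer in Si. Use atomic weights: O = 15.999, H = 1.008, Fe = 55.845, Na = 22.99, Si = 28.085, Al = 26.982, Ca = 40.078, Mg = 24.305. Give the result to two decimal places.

-5.56 percentage points

M((Mg0.79Fe0.21)5Ca2Si8O22(OH)2) = 845.470 g/mol, so wt% Si = 224.680/845.470 × 100 = 26.57%.
M(NaAlSi3O8) = 262.219 g/mol, so wt% Si = 84.255/262.219 × 100 = 32.13%.
26.57 − 32.13 = -5.56 pp.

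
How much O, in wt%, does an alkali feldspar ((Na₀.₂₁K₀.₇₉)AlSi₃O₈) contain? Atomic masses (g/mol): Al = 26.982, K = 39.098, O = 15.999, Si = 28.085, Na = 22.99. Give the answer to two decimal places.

46.55 wt%

M((Na₀.₂₁K₀.₇₉)AlSi₃O₈) = 274.944 g/mol.
O contributes 8 × 15.999 = 127.992 g per mole.
127.992/274.944 = 0.4655 → 46.55%.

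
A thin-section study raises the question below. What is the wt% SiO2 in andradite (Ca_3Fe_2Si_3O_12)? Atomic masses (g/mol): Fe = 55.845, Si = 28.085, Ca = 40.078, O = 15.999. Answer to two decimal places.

35.47 wt%

Molar mass of Ca_3Fe_2Si_3O_12 = 3*40.078 + 2*55.845 + 3*28.085 + 12*15.999 = 508.167 g/mol.
Each formula unit contains 3 Si, equivalent to 3/1 = 3.0000 mol SiO2.
M(SiO2) = 1×28.085 + 2×15.999 = 60.083 g/mol.
Mass of SiO2 per formula unit = 3.0000 × 60.083 = 180.249 g.
SiO2 wt% = 180.249 / 508.167 × 100 = 35.47%.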